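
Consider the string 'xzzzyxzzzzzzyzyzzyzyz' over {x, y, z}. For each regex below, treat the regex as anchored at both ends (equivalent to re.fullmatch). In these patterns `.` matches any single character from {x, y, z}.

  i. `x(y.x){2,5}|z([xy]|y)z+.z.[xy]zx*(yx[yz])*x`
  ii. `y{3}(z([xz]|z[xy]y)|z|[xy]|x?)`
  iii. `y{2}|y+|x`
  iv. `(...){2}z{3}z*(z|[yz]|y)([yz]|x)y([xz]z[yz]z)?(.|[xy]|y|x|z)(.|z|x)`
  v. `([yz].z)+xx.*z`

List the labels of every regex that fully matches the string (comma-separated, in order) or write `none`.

i → no match — must end with 'x'
ii → no match — must start with 'y'
iii → no match
iv → match
v → no match

iv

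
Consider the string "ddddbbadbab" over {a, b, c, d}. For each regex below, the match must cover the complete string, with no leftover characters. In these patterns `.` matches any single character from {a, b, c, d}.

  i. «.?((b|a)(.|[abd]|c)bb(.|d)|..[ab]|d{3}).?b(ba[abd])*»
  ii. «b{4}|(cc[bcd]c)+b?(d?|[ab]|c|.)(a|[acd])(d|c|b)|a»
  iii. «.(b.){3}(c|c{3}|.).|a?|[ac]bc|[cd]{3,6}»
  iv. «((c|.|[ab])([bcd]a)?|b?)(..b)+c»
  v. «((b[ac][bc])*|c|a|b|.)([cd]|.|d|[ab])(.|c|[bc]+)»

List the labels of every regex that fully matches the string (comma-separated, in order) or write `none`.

i → match
ii → no match
iii → no match
iv → no match — must end with "bc"
v → no match

i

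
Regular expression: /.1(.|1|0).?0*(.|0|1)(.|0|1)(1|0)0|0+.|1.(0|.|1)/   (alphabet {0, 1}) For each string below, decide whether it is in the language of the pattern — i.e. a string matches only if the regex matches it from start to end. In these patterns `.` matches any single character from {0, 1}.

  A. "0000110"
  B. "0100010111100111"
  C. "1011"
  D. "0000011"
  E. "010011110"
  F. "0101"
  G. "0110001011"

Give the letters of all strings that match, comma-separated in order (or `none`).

A → no match
B → no match
C → no match
D → no match
E → no match
F → no match
G → no match

none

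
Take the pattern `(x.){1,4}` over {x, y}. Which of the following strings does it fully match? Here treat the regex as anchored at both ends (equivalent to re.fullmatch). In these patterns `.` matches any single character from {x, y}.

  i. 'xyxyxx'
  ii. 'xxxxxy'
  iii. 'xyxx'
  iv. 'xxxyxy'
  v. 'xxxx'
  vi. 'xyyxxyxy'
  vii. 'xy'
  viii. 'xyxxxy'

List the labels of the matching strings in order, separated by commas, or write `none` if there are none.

i, ii, iii, iv, v, vii, viii

i → match
ii → match
iii → match
iv → match
v → match
vi → no match
vii → match
viii → match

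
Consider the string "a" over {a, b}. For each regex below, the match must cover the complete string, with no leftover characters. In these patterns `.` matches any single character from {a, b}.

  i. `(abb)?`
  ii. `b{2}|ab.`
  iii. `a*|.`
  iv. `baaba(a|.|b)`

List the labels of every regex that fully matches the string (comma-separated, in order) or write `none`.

iii

i → no match
ii → no match
iii → match
iv → no match — must start with "baaba"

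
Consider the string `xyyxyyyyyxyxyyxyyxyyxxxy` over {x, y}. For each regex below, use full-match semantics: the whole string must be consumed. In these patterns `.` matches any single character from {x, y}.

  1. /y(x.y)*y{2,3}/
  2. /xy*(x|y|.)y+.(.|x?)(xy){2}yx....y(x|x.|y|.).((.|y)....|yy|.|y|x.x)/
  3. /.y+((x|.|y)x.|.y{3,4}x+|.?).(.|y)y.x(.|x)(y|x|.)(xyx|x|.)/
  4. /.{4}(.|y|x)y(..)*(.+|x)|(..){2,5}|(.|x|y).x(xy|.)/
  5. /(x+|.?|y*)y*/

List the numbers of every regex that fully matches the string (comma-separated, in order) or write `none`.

1 → no match — must start with `y`
2 → match
3 → no match
4 → match
5 → no match

2, 4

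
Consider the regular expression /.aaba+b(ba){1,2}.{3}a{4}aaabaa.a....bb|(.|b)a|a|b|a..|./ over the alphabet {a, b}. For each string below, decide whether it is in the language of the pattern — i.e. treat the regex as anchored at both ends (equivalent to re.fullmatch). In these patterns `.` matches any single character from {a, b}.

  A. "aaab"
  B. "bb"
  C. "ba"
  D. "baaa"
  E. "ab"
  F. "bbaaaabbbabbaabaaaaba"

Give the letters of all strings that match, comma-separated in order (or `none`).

C

A → no match
B → no match
C → match
D → no match
E → no match
F → no match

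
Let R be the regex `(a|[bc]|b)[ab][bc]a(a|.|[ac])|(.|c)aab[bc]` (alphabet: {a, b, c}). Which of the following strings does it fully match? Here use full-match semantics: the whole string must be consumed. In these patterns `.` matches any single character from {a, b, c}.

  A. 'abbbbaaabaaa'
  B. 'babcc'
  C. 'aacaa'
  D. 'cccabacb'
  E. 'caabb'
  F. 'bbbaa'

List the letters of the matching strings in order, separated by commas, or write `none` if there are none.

A → no match
B → no match
C → match
D → no match
E → match
F → match

C, E, F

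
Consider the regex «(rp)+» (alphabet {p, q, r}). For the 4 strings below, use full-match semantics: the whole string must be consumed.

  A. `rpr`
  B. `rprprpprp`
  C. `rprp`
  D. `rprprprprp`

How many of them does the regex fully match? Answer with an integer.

2

A → no match — must end with `rp`
B → no match
C → match
D → match
Total matched: 2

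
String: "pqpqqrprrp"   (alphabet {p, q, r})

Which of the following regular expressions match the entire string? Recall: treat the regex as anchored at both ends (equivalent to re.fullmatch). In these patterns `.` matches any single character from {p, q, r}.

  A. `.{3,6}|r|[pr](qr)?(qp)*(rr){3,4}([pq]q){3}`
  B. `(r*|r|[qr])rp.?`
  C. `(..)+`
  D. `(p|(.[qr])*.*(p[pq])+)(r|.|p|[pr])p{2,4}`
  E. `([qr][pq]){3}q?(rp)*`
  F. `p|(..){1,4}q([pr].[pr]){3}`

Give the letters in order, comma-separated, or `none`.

A → no match
B → no match
C → match
D → no match
E → no match
F → no match

C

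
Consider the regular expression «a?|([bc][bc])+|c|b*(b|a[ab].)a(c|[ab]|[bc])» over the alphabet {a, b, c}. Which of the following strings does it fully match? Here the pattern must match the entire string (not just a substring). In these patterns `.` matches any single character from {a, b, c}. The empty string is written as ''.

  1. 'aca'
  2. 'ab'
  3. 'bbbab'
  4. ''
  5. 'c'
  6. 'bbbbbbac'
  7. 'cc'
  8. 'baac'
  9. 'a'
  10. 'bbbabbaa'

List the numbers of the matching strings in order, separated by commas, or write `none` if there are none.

1. 'aca' → no match
2. 'ab' → no match
3. 'bbbab' → match
4. '' → match
5. 'c' → match
6. 'bbbbbbac' → match
7. 'cc' → match
8. 'baac' → no match
9. 'a' → match
10. 'bbbabbaa' → match

3, 4, 5, 6, 7, 9, 10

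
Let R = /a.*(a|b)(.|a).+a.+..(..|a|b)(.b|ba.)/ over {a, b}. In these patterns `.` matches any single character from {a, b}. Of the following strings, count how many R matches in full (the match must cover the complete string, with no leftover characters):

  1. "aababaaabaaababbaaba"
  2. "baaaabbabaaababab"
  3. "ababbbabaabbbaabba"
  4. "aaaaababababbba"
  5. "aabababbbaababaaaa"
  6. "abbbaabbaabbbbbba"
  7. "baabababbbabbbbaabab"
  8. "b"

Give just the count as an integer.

1 → no match
2 → no match — must start with "a"
3 → no match
4 → no match
5 → no match
6 → no match
7 → no match — must start with "a"
8 → no match — must start with "a"
Total matched: 0

0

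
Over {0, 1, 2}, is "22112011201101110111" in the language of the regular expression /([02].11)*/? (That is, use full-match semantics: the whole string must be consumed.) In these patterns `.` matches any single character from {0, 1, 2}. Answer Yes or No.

Yes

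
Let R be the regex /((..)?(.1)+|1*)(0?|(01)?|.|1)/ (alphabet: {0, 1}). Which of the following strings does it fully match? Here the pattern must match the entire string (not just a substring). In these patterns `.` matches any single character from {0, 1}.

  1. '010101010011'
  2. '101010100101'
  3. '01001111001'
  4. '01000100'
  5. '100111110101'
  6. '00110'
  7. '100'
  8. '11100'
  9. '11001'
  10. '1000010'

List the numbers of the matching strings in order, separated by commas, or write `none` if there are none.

1. '010101010011' → no match
2. '101010100101' → no match
3. '01001111001' → no match
4. '01000100' → no match
5. '100111110101' → match
6. '00110' → match
7. '100' → no match
8. '11100' → no match
9. '11001' → no match
10. '1000010' → no match

5, 6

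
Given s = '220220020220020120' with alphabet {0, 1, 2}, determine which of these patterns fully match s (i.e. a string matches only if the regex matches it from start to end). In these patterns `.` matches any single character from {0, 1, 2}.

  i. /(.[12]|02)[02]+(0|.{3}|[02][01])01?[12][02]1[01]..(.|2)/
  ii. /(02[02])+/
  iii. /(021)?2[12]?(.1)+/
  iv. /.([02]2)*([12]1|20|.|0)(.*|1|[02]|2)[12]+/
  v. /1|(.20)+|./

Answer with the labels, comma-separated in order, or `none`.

v

i → no match
ii → no match — must start with '02'
iii → no match — must end with '1'
iv → no match
v → match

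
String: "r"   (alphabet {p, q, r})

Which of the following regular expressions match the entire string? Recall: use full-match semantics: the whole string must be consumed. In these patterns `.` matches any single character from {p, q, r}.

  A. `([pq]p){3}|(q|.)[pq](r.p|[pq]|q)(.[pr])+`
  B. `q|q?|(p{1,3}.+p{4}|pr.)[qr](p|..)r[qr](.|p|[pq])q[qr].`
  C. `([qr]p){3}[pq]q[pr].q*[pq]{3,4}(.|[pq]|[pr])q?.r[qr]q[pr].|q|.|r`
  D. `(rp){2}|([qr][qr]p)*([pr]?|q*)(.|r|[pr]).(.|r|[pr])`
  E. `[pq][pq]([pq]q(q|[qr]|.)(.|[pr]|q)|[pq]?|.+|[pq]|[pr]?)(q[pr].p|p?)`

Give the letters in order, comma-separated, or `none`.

A → no match
B → no match
C → match
D → no match
E → no match

C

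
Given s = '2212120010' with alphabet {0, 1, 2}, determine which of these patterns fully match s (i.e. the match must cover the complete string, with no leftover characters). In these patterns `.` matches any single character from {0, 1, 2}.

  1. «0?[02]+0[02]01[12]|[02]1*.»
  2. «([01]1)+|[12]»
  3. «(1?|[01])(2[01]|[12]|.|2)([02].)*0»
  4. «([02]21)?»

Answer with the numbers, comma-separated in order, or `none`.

1 → no match
2 → no match
3 → match
4 → no match

3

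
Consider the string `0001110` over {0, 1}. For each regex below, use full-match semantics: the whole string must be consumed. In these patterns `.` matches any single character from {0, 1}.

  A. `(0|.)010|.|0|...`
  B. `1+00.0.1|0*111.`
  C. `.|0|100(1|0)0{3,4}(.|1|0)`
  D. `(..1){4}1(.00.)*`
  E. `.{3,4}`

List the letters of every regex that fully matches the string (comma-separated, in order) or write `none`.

B

A → no match
B → match
C → no match
D → no match
E → no match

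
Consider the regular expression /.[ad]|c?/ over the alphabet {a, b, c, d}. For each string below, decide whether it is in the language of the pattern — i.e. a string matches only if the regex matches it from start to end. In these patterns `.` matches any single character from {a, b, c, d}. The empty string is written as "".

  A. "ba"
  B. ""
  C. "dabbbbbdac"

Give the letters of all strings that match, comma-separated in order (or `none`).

A, B

A. "ba" → match
B. "" → match
C. "dabbbbbdac" → no match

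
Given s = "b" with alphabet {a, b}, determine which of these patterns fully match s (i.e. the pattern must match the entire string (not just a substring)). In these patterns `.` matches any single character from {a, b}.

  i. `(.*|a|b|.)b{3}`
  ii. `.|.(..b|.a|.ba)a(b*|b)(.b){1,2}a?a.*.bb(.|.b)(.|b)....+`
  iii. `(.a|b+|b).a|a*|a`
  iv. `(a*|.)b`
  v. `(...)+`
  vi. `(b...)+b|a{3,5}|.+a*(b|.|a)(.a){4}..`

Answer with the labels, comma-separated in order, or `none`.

i → no match
ii → match
iii → no match
iv → match
v → no match
vi → no match

ii, iv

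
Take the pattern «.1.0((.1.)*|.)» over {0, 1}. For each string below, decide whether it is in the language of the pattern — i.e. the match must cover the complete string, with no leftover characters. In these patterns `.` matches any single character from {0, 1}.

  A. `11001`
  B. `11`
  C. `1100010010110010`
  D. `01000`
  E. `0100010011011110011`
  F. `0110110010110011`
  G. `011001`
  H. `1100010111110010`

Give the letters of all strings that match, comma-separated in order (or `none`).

A, C, D, E, F, H

A → match
B → no match
C → match
D → match
E → match
F → match
G → no match
H → match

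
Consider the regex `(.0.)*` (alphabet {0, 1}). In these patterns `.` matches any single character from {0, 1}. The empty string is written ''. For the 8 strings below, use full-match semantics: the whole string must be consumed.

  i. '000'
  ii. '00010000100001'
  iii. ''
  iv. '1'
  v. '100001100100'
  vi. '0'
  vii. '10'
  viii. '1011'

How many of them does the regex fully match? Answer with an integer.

3

i → match
ii → no match
iii → match
iv → no match
v → match
vi → no match
vii → no match
viii → no match
Total matched: 3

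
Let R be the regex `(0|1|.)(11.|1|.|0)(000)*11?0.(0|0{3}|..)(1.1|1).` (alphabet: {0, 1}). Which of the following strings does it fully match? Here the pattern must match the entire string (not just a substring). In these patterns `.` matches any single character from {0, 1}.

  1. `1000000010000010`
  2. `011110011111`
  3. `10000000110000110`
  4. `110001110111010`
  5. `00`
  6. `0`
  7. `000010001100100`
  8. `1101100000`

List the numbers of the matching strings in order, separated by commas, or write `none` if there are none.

1

1 → match
2 → no match
3 → no match
4 → no match
5 → no match
6 → no match
7 → no match
8 → no match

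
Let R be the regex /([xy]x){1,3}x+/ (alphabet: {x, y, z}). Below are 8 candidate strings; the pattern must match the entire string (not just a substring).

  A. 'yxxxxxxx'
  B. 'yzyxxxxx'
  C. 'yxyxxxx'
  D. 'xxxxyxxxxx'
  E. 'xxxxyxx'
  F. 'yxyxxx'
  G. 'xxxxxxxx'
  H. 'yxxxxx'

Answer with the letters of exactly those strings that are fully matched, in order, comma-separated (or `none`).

A → match
B → no match
C → match
D → match
E → match
F → match
G → match
H → match

A, C, D, E, F, G, H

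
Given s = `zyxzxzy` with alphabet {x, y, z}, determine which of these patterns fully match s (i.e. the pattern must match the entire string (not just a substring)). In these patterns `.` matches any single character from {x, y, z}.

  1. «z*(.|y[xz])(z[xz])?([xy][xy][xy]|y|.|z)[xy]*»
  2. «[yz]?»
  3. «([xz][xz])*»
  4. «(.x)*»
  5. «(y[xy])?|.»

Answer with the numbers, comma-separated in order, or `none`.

1

1 → match
2 → no match
3 → no match
4 → no match
5 → no match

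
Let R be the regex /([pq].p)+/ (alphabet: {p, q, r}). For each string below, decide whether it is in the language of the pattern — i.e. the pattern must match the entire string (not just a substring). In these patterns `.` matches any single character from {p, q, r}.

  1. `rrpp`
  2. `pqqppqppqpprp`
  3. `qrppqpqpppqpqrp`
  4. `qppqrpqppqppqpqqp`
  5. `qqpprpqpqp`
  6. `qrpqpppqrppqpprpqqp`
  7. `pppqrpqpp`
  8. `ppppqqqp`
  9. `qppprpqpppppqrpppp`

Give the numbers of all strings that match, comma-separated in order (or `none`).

3, 7, 9

1 → no match
2 → no match
3 → match
4 → no match
5 → no match
6 → no match
7 → match
8 → no match
9 → match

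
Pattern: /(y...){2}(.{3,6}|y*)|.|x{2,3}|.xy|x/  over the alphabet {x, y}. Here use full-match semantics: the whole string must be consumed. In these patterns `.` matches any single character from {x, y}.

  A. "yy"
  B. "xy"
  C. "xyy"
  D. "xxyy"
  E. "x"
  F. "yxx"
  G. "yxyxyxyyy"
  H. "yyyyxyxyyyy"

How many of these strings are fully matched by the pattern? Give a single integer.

A → no match
B → no match
C → no match
D → no match
E → match
F → no match
G → match
H → no match
Total matched: 2

2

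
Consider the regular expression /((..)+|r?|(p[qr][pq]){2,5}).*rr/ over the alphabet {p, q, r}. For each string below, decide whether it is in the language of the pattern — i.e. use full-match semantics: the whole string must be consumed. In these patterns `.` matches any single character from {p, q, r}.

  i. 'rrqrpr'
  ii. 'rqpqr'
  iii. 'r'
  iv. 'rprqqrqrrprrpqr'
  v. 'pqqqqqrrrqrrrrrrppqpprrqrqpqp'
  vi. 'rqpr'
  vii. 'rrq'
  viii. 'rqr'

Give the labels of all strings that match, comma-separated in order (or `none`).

i → no match — must end with 'rr'
ii → no match — must end with 'rr'
iii → no match — must end with 'rr'
iv → no match — must end with 'rr'
v → no match — must end with 'rr'
vi → no match — must end with 'rr'
vii → no match — must end with 'rr'
viii → no match — must end with 'rr'

none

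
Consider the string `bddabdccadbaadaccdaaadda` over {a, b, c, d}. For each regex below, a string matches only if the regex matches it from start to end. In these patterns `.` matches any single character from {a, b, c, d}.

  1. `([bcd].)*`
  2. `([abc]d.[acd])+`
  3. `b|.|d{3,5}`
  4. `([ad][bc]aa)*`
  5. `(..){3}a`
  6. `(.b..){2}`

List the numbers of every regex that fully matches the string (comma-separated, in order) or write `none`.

1 → no match
2 → match
3 → no match
4 → no match
5 → no match
6 → no match

2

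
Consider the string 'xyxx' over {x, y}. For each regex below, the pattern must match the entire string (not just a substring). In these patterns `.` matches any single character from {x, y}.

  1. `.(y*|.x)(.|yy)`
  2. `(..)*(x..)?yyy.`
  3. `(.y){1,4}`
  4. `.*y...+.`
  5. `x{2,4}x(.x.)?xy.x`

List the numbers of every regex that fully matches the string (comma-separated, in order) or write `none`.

1 → match
2 → no match
3 → no match — must end with 'y'
4 → no match
5 → no match

1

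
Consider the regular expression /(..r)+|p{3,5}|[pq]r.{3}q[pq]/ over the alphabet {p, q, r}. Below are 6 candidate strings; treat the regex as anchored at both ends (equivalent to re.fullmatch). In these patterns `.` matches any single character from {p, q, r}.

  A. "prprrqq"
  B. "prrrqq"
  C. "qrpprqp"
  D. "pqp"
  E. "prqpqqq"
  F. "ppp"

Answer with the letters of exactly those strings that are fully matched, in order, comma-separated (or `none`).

A, C, E, F

A → match
B → no match
C → match
D → no match
E → match
F → match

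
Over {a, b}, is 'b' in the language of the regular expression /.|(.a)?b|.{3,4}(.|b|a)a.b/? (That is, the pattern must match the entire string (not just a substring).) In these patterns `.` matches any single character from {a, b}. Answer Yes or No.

Yes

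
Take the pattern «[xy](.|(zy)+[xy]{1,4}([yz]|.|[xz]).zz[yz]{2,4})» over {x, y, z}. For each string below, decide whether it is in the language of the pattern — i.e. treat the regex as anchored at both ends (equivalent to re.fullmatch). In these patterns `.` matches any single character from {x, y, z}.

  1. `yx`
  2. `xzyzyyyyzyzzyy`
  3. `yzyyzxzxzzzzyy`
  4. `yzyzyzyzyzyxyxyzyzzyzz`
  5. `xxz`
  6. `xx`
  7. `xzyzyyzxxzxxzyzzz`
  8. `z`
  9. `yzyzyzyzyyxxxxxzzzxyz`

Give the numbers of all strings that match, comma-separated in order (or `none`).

1, 2, 4, 6

1 → match
2 → match
3 → no match
4 → match
5 → no match
6 → match
7 → no match
8 → no match
9 → no match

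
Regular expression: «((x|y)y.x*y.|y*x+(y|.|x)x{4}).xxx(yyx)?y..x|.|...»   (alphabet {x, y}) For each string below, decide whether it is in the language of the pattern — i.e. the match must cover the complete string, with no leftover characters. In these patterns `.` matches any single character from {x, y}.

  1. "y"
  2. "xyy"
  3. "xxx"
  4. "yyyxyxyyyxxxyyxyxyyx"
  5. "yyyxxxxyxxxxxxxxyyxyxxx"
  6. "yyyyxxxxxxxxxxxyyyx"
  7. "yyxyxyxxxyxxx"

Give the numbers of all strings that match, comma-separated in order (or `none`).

1, 2, 3, 5, 6, 7

1 → match
2 → match
3 → match
4 → no match
5 → match
6 → match
7 → match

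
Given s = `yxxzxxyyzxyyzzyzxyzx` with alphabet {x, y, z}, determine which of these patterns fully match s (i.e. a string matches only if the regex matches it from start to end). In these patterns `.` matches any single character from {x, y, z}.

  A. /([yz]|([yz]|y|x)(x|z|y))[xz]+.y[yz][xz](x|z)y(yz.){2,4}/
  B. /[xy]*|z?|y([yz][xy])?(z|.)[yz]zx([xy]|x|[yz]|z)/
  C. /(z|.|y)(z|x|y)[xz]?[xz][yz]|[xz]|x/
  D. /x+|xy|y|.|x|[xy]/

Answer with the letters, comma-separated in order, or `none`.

A → match
B → no match
C → no match
D → no match

A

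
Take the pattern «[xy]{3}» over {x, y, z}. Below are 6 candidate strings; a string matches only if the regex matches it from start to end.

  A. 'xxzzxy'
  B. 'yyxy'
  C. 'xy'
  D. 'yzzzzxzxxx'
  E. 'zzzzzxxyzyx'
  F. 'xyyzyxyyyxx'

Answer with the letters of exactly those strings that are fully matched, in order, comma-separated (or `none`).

none

A → no match
B → no match
C → no match
D → no match
E → no match
F → no match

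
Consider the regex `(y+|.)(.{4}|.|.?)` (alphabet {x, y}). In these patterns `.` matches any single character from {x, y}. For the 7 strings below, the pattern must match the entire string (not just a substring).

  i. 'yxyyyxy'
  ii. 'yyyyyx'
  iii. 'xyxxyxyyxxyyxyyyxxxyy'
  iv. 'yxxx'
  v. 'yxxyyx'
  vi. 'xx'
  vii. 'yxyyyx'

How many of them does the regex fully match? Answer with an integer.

2

i → no match
ii → match
iii → no match
iv → no match
v → no match
vi → match
vii → no match
Total matched: 2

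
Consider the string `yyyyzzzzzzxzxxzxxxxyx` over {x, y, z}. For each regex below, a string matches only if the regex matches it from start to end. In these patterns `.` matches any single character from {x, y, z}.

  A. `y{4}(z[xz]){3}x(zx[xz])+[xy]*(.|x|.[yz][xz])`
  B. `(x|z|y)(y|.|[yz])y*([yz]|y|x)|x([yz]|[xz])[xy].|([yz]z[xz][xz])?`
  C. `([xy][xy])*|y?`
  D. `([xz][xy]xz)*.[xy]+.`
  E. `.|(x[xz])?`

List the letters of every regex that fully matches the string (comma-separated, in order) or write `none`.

A → match
B → no match
C → no match
D → no match
E → no match

A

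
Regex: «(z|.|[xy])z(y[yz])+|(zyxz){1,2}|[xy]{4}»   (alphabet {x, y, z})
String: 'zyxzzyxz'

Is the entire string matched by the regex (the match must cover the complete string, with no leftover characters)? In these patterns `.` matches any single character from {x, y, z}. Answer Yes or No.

Yes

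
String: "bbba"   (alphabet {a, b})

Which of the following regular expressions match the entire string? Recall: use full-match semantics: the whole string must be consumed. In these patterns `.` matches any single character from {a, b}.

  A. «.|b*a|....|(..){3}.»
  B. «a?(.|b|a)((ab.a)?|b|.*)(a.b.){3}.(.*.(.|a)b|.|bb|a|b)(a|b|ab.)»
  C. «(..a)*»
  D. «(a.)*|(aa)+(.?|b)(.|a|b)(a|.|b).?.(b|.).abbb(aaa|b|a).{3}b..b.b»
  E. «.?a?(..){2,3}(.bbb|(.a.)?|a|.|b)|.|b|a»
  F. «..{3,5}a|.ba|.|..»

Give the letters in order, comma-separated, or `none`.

A → match
B → no match
C → no match
D → no match
E → match
F → no match

A, E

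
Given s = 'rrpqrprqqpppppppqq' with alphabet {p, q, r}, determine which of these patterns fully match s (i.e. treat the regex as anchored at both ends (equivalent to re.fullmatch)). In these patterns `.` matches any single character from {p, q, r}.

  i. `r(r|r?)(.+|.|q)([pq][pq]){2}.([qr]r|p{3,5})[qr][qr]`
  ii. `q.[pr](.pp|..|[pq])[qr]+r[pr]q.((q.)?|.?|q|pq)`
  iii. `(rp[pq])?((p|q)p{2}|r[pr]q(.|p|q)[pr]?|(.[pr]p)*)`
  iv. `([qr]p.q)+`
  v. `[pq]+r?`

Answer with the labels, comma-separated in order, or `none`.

i

i → match
ii → no match — must start with 'q'
iii → no match
iv → no match
v → no match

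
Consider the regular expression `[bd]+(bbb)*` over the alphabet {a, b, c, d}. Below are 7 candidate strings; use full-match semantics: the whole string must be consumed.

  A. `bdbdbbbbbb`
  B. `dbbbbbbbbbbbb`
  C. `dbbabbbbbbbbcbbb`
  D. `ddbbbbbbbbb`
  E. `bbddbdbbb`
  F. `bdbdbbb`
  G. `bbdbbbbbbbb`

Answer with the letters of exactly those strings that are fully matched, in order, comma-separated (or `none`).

A, B, D, E, F, G

A → match
B → match
C → no match
D → match
E → match
F → match
G → match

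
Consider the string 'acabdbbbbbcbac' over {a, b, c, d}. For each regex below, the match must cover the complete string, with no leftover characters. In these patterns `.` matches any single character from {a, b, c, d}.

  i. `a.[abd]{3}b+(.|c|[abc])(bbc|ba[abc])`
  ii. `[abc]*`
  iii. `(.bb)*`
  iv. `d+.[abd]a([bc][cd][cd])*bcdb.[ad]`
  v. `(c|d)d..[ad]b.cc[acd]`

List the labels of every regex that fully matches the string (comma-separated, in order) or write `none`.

i → match
ii → no match
iii → no match
iv → no match — must start with 'd'
v → no match

i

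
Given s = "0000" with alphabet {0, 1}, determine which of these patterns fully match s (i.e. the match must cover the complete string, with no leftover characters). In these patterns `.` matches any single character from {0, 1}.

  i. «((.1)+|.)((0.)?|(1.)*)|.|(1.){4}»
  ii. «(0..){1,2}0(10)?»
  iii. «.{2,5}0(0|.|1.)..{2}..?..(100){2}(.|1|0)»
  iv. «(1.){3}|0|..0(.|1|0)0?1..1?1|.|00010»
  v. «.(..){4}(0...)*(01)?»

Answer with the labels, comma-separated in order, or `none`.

i → no match
ii → match
iii → no match
iv → no match
v → no match

ii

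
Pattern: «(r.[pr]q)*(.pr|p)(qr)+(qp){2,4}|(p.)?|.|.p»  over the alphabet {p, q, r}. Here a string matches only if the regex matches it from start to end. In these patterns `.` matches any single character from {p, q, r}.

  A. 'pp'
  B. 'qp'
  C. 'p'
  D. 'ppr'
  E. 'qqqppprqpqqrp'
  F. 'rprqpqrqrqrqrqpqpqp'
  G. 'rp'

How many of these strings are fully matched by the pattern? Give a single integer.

5

A → match
B → match
C → match
D → no match
E → no match
F → match
G → match
Total matched: 5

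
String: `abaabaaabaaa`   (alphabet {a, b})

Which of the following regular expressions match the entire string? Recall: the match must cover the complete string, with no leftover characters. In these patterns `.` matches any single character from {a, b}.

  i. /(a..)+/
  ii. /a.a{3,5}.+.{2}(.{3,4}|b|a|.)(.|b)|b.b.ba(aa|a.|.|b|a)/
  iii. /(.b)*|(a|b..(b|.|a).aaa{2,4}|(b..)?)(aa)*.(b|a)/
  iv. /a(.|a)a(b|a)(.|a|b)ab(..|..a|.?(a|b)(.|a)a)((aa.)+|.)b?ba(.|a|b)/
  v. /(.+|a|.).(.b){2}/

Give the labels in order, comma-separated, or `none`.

i → match
ii → no match
iii → no match
iv → no match
v → no match — must end with `b`

i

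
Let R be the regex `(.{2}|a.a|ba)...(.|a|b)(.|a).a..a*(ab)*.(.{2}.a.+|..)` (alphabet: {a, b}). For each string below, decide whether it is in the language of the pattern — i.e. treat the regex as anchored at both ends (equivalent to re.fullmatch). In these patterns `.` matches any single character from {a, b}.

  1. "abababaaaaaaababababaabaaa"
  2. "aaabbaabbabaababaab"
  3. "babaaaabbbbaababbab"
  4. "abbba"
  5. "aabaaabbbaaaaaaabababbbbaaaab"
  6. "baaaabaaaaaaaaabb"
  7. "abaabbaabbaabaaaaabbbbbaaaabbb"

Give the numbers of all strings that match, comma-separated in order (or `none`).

1 → match
2 → match
3 → no match
4 → no match
5 → no match
6 → match
7 → no match

1, 2, 6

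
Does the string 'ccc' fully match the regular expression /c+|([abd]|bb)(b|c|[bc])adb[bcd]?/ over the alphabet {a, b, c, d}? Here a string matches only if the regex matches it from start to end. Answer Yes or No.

Yes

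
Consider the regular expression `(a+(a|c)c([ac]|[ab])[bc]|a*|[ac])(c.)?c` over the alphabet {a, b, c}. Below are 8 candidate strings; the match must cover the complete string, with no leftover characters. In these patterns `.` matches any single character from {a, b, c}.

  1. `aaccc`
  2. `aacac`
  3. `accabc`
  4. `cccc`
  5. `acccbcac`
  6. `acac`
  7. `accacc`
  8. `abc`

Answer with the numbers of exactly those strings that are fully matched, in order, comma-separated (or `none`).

1 → match
2 → match
3 → match
4 → match
5 → match
6 → match
7 → match
8 → no match

1, 2, 3, 4, 5, 6, 7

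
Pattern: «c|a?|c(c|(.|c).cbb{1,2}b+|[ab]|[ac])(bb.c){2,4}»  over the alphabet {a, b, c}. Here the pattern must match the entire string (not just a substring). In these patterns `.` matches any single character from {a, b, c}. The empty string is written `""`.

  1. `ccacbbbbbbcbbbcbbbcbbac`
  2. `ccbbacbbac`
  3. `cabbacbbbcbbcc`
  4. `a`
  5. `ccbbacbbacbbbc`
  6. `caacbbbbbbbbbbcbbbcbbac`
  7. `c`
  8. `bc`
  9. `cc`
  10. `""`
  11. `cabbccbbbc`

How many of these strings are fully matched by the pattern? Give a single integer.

9

1 → match
2 → match
3 → match
4 → match
5 → match
6 → match
7 → match
8 → no match
9 → no match
10 → match
11 → match
Total matched: 9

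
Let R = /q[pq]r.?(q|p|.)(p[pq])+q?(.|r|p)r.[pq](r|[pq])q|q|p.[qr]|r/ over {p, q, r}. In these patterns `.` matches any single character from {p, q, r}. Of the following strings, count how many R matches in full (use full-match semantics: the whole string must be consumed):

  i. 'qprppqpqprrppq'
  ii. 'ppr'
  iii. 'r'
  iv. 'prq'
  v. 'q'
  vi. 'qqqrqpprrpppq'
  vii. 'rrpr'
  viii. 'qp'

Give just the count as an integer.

5

i → match
ii → match
iii → match
iv → match
v → match
vi → no match
vii → no match
viii → no match
Total matched: 5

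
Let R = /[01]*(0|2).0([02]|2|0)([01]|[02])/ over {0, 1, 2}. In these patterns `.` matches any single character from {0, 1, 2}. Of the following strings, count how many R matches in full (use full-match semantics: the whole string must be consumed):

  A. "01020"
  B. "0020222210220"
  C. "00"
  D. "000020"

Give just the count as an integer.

2

A → match
B → no match
C → no match
D → match
Total matched: 2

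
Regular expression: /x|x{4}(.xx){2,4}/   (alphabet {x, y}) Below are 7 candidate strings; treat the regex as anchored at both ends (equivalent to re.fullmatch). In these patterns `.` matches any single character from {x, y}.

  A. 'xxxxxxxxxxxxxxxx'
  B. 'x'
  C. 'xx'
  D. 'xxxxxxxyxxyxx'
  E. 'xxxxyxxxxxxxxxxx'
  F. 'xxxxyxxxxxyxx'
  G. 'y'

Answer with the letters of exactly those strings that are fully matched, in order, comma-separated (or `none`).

A → match
B. 'x' → match
C. 'xx' → no match
D → match
E → match
F → match
G. 'y' → no match — must start with 'x'

A, B, D, E, F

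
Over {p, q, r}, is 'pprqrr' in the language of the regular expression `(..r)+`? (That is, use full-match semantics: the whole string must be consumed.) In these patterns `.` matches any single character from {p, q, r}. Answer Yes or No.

Yes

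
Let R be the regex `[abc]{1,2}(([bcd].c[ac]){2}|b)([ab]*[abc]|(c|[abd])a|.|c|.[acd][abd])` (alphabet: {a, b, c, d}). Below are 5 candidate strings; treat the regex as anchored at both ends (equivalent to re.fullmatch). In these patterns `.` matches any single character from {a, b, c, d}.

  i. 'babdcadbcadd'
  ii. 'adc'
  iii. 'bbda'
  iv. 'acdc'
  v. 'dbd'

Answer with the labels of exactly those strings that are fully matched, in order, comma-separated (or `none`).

iii

i → no match
ii → no match
iii → match
iv → no match
v → no match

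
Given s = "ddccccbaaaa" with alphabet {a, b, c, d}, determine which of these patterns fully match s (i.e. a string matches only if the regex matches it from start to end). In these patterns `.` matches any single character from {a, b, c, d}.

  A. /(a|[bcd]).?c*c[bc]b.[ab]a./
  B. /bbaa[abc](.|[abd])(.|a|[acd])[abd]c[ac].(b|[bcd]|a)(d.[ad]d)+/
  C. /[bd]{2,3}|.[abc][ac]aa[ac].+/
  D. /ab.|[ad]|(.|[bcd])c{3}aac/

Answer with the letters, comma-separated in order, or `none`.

A → match
B → no match — must start with "bbaa"
C → no match
D → no match

A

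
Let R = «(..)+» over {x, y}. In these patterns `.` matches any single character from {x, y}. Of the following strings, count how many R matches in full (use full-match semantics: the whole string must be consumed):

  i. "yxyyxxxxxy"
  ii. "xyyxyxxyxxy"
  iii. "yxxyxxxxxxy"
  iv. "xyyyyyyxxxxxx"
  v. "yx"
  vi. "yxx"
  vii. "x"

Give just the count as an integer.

i → match
ii → no match
iii → no match
iv → no match
v → match
vi → no match
vii → no match
Total matched: 2

2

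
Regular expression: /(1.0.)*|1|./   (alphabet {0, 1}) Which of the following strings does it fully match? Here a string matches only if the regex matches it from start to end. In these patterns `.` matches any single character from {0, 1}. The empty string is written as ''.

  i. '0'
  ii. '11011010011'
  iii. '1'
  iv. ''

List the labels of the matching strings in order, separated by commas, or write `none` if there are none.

i, iii, iv

i → match
ii → no match
iii → match
iv → match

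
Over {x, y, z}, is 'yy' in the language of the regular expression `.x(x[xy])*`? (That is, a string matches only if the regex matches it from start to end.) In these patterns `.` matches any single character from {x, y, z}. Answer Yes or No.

No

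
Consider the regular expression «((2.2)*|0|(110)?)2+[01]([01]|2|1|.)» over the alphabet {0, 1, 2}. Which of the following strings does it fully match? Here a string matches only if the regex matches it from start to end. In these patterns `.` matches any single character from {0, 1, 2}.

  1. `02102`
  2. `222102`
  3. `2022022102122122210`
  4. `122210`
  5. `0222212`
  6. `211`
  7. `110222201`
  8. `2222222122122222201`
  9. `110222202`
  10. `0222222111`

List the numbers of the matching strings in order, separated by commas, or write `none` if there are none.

5, 6, 7, 8, 9

1 → no match
2 → no match
3 → no match
4 → no match
5 → match
6 → match
7 → match
8 → match
9 → match
10 → no match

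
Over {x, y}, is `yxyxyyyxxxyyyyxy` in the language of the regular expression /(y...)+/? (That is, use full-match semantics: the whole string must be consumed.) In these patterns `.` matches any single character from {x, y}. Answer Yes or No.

No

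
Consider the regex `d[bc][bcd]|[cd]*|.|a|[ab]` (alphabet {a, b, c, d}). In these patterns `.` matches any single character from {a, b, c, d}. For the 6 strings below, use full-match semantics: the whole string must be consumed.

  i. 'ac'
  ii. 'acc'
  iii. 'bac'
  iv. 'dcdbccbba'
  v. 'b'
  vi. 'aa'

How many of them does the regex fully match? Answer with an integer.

1

i. 'ac' → no match
ii. 'acc' → no match
iii. 'bac' → no match
iv. 'dcdbccbba' → no match
v. 'b' → match
vi. 'aa' → no match
Total matched: 1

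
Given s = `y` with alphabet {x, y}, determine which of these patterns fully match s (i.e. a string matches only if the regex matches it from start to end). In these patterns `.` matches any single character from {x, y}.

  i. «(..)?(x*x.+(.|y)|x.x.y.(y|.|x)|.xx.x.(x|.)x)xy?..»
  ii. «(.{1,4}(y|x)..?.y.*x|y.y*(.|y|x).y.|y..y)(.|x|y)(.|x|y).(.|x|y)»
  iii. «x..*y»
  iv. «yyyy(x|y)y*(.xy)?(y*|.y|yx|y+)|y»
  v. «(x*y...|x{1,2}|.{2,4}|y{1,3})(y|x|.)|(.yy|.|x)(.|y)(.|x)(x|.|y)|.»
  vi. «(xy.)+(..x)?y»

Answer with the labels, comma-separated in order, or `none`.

iv, v

i → no match
ii → no match
iii → no match — must start with `x`
iv → match
v → match
vi → no match — must start with `xy`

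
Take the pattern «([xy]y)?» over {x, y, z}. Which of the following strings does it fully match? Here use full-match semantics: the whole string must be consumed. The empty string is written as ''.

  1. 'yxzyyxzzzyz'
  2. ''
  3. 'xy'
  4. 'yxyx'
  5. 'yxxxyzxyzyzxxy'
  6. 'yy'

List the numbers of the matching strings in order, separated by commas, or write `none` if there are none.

2, 3, 6

1. 'yxzyyxzzzyz' → no match
2. '' → match
3. 'xy' → match
4. 'yxyx' → no match
5 → no match
6. 'yy' → match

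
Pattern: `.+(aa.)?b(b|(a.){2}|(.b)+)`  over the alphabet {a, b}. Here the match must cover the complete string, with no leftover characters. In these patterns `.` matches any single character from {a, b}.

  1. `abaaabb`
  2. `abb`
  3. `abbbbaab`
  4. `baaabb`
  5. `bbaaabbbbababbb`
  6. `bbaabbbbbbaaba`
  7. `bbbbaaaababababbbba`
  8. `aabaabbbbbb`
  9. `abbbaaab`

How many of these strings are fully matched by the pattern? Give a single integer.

6

1. `abaaabb` → match
2. `abb` → match
3. `abbbbaab` → no match
4. `baaabb` → match
5 → match
6 → no match
7 → no match
8. `aabaabbbbbb` → match
9. `abbbaaab` → match
Total matched: 6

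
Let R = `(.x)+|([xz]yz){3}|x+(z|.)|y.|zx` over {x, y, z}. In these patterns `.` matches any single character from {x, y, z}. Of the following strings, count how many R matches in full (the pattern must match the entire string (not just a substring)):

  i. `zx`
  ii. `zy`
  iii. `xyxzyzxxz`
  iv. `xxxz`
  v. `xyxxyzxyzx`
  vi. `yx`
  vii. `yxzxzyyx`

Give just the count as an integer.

3

i → match
ii → no match
iii → no match
iv → match
v → no match
vi → match
vii → no match
Total matched: 3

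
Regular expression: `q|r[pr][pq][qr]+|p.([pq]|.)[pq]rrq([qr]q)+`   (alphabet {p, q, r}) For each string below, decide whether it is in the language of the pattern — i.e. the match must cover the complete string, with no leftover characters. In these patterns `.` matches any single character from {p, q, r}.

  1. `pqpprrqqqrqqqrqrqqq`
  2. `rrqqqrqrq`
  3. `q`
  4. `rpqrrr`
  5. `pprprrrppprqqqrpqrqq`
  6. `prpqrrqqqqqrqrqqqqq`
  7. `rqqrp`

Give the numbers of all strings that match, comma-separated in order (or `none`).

1 → match
2 → match
3 → match
4 → match
5 → no match
6 → match
7 → no match

1, 2, 3, 4, 6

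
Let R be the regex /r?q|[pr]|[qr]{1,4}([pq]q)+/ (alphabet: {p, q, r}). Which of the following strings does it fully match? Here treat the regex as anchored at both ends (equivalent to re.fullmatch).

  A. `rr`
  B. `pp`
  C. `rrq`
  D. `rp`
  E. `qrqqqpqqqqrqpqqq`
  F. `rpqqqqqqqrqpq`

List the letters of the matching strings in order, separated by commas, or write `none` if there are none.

A → no match
B → no match
C → no match
D → no match
E → no match
F → no match

none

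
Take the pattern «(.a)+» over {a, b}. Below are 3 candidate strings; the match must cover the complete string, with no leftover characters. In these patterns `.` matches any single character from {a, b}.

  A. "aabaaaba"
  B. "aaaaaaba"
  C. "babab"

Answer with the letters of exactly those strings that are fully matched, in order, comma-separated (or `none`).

A, B

A → match
B → match
C → no match — must end with "a"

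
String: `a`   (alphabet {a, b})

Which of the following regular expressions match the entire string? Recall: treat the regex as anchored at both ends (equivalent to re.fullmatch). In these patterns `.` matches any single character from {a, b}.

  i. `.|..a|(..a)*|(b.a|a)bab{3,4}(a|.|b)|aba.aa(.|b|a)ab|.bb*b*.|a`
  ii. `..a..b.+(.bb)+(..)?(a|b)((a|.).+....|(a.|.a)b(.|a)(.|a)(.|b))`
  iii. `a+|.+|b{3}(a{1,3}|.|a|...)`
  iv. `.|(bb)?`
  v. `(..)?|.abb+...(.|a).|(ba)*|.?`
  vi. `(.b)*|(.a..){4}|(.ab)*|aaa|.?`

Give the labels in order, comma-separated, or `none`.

i → match
ii → no match
iii → match
iv → match
v → match
vi → match

i, iii, iv, v, vi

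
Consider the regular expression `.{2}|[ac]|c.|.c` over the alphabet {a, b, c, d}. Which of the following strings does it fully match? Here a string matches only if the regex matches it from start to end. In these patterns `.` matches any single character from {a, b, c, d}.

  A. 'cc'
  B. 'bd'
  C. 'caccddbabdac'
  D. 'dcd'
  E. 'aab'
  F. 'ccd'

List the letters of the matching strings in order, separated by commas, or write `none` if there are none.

A → match
B → match
C → no match
D → no match
E → no match
F → no match

A, B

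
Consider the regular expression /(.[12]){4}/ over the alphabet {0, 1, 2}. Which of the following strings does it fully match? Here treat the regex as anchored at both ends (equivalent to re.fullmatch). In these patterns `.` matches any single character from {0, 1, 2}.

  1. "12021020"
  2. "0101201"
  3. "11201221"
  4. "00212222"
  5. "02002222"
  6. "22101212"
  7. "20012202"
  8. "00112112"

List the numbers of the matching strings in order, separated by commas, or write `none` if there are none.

none

1. "12021020" → no match
2. "0101201" → no match
3. "11201221" → no match
4. "00212222" → no match
5. "02002222" → no match
6. "22101212" → no match
7. "20012202" → no match
8. "00112112" → no match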